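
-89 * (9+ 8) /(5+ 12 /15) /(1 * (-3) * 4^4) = 7565 /22272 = 0.34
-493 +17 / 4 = -1955 / 4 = -488.75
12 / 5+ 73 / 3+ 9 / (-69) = 9178 / 345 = 26.60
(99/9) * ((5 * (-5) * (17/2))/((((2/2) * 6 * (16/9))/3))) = -42075/64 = -657.42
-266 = -266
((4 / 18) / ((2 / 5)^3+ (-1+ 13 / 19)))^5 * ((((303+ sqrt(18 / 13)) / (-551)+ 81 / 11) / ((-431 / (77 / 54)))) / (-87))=-191619754058837890625 / 1381037651311878372647367+ 306235260009765625 * sqrt(26) / 35906978934108837688831542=-0.00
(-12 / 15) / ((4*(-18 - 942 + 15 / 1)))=1 / 4725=0.00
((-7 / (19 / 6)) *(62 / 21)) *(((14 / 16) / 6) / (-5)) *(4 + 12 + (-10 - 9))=-217 / 380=-0.57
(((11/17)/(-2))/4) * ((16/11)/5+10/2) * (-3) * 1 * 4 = 873/170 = 5.14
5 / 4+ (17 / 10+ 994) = 19939 / 20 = 996.95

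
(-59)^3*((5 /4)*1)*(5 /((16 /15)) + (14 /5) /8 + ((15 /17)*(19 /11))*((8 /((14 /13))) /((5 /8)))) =-497938715573 /83776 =-5943691.70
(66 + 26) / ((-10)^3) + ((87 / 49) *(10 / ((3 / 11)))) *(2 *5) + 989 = 20089123 / 12250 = 1639.93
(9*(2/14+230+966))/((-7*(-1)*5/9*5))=678213/1225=553.64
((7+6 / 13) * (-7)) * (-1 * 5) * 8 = 27160 / 13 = 2089.23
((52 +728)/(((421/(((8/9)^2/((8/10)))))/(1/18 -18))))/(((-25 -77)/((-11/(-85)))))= 217360/5217453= 0.04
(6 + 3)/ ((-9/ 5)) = -5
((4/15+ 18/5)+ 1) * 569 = 41537/15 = 2769.13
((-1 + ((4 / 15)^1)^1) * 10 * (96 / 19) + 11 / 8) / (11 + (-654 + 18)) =5423 / 95000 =0.06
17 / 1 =17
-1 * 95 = -95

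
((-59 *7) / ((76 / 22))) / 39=-4543 / 1482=-3.07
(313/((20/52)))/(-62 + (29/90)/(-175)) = -12817350/976529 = -13.13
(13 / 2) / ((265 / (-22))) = -143 / 265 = -0.54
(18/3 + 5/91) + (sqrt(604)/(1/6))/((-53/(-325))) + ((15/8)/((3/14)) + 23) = 13761/364 + 3900 * sqrt(151)/53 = 942.03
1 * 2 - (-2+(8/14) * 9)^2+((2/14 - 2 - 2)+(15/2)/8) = -8465/784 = -10.80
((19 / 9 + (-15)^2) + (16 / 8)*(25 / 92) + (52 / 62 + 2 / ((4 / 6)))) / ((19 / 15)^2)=144.28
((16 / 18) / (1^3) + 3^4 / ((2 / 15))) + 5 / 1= 11041 / 18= 613.39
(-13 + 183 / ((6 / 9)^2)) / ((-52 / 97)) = -154715 / 208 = -743.82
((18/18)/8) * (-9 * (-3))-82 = -629/8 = -78.62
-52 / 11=-4.73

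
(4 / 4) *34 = 34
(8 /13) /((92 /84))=168 /299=0.56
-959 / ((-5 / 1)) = 959 / 5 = 191.80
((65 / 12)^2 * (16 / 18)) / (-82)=-4225 / 13284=-0.32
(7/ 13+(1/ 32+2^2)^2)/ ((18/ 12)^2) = 223501/ 29952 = 7.46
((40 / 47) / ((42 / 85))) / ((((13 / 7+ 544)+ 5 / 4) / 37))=251600 / 2159979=0.12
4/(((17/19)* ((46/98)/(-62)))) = -230888/391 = -590.51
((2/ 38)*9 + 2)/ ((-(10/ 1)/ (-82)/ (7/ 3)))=13489/ 285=47.33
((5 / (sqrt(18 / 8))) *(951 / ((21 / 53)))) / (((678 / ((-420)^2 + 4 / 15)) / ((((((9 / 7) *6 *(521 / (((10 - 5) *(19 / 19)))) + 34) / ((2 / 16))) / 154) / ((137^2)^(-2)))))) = 1836923621859250189874624 / 57557115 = 31914796665177714.17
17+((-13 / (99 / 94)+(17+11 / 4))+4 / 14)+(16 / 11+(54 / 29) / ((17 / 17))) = 204689 / 7308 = 28.01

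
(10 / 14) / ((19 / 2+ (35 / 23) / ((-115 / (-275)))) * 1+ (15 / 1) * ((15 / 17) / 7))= 89930 / 1892269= 0.05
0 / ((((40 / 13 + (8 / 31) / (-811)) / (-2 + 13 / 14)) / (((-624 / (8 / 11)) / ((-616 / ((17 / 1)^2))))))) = 0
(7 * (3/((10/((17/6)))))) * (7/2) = 833/40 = 20.82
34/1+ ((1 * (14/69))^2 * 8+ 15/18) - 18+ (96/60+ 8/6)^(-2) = 159264689/9217296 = 17.28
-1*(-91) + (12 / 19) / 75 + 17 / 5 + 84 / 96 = 362077 / 3800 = 95.28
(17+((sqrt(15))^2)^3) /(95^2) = 3392 /9025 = 0.38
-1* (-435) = 435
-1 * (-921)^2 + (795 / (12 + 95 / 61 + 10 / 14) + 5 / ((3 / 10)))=-848168.63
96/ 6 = 16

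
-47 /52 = -0.90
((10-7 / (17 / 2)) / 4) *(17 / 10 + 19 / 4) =14.80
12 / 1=12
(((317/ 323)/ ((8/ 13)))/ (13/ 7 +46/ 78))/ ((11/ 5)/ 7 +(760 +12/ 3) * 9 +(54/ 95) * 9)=39376155/ 415734166048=0.00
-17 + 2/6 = -50/3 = -16.67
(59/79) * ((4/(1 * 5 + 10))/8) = 59/2370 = 0.02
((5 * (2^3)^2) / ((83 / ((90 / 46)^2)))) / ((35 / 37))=4795200 / 307349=15.60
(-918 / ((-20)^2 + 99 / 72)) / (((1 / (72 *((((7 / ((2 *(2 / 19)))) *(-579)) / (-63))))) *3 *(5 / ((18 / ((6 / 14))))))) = -119060928 / 845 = -140900.51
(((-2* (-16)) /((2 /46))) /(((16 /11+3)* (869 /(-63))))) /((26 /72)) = -33.17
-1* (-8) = 8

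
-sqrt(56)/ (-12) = sqrt(14)/ 6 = 0.62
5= 5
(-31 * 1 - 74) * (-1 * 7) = 735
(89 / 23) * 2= 178 / 23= 7.74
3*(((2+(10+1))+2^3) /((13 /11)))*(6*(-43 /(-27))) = 6622 /13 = 509.38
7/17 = 0.41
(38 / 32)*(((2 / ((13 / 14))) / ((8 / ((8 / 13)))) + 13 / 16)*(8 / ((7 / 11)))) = 552805 / 37856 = 14.60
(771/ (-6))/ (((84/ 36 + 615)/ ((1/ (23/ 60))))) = -11565/ 21298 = -0.54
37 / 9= 4.11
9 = 9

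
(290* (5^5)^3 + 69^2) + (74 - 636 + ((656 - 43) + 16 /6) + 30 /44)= 584106445630313 /66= 8850097661065.35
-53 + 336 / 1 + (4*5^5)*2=25283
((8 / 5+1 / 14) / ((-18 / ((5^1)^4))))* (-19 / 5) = 6175 / 28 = 220.54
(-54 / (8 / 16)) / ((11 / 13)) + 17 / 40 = -55973 / 440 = -127.21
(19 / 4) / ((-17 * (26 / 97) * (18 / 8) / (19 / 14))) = -35017 / 55692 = -0.63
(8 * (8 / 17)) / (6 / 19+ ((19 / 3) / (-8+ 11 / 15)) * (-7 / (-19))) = -132544 / 187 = -708.79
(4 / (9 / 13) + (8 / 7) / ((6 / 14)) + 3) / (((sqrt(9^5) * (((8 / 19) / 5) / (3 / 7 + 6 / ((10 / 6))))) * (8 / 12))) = 91979 / 27216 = 3.38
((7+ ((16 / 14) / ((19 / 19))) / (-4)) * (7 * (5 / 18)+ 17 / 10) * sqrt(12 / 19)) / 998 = 7708 * sqrt(57) / 2986515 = 0.02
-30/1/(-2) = 15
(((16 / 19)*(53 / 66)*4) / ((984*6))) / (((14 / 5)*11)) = 265 / 17814951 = 0.00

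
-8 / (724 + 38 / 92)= -0.01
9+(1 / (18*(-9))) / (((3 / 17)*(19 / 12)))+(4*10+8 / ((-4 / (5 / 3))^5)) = 28885393 / 590976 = 48.88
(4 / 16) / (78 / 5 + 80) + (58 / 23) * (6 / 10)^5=27307103 / 137425000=0.20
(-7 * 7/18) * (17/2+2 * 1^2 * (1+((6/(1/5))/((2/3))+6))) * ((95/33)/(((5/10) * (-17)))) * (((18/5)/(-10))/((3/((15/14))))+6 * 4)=2475.97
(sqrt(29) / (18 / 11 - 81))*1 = -11*sqrt(29) / 873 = -0.07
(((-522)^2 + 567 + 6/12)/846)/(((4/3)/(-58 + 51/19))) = -573954253/42864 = -13390.12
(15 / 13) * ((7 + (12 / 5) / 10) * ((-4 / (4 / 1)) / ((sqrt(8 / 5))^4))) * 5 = -13575 / 832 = -16.32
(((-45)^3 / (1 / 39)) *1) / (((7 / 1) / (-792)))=2814669000 / 7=402095571.43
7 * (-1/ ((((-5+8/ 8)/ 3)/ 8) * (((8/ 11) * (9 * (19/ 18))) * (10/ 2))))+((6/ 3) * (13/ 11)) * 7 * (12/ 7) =29.58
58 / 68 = 29 / 34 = 0.85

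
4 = 4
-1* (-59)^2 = -3481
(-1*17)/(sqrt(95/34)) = -17*sqrt(3230)/95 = -10.17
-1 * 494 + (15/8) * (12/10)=-1967/4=-491.75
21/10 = 2.10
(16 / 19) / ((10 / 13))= 104 / 95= 1.09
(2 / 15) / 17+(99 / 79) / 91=39623 / 1833195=0.02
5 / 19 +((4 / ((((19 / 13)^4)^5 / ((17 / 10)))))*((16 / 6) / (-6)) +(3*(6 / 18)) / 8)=5232026785191062269334748757 / 13532390444716544949608016360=0.39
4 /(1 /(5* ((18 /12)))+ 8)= 30 /61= 0.49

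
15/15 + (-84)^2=7057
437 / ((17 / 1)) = 437 / 17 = 25.71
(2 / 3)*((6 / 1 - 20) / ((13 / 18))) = -168 / 13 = -12.92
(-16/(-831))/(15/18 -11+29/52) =-832/415223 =-0.00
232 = 232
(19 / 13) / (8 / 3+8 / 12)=57 / 130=0.44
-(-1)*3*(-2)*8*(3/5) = -144/5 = -28.80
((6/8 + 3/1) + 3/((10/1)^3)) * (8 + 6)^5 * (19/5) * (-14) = -67113577944/625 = -107381724.71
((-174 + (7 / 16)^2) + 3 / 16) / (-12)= 44447 / 3072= 14.47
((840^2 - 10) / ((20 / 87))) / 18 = 2046211 / 12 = 170517.58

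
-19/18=-1.06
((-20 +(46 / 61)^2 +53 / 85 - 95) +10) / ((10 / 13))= -213413538 / 1581425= -134.95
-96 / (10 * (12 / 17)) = -68 / 5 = -13.60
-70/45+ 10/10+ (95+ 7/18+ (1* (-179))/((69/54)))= -45.25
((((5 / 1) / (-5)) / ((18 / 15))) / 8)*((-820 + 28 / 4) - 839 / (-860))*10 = 3491705 / 4128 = 845.86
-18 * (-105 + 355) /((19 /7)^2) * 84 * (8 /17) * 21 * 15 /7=-6667920000 /6137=-1086511.32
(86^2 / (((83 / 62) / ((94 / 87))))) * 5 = 215519440 / 7221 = 29846.20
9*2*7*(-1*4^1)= -504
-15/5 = -3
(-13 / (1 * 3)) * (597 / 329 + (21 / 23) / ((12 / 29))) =-1582243 / 90804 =-17.42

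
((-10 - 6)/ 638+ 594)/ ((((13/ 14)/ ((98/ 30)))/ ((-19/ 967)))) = -2469656252/ 60152235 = -41.06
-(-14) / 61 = 14 / 61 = 0.23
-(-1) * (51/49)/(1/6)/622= 153/15239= 0.01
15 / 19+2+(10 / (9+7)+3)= 975 / 152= 6.41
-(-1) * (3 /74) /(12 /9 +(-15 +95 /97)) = -873 /273208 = -0.00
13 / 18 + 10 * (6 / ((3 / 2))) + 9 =895 / 18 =49.72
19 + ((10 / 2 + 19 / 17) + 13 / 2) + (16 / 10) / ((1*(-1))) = 5103 / 170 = 30.02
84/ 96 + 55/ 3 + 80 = 2381/ 24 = 99.21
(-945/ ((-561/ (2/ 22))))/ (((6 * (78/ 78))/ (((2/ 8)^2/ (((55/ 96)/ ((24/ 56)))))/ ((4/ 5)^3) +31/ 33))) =0.03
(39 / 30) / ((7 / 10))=13 / 7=1.86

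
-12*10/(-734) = 60/367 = 0.16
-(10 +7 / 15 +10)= -20.47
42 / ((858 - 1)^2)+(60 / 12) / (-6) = -3671993 / 4406694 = -0.83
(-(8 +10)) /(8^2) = -9 /32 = -0.28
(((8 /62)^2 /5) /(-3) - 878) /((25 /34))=-430317124 /360375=-1194.08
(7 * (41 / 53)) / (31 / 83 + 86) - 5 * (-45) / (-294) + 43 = 1574976481 / 37235786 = 42.30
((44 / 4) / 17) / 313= 11 / 5321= 0.00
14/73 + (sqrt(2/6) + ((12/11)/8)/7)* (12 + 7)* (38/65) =149129/365365 + 722* sqrt(3)/195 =6.82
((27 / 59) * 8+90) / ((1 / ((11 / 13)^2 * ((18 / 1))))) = 12035628 / 9971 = 1207.06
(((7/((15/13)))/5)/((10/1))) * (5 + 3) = 364/375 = 0.97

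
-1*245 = -245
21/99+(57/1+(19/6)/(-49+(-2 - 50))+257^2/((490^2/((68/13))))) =304918944053/5201646450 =58.62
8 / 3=2.67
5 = 5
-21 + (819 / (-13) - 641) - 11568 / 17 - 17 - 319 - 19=-29928 / 17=-1760.47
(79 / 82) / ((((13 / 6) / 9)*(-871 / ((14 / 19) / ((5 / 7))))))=-209034 / 44103085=-0.00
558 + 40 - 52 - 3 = 543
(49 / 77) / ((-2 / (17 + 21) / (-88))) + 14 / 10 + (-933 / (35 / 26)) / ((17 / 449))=-10257929 / 595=-17240.22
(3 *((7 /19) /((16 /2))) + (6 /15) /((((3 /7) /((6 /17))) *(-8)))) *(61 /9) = 76433 /116280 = 0.66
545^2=297025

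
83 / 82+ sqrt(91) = 10.55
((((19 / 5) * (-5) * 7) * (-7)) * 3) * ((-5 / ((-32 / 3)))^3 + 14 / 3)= 436524487 / 32768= 13321.67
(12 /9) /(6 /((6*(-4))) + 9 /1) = 16 /105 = 0.15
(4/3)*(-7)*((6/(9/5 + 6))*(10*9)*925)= -7770000/13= -597692.31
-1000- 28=-1028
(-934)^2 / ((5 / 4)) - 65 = 3489099 / 5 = 697819.80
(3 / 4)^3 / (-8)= -27 / 512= -0.05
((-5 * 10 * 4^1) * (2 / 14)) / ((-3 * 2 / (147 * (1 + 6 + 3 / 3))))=5600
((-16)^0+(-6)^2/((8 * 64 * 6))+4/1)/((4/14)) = 8981/512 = 17.54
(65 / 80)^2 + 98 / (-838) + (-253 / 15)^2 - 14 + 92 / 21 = 46527750557 / 168940800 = 275.41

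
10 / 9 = 1.11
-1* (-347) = 347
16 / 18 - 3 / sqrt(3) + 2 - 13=-91 / 9 - sqrt(3)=-11.84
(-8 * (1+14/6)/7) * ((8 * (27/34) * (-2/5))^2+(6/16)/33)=-8225906/333795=-24.64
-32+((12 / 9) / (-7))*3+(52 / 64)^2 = -31.91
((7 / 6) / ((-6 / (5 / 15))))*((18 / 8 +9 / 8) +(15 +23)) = -2317 / 864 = -2.68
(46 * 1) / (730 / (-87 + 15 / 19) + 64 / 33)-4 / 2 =-532040 / 58813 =-9.05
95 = 95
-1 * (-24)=24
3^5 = 243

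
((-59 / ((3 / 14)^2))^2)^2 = 17882668751401216 / 6561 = 2725601089986.47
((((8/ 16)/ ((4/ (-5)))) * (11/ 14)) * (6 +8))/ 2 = -55/ 16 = -3.44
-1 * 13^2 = -169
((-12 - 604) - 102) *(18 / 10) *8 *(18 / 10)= -465264 / 25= -18610.56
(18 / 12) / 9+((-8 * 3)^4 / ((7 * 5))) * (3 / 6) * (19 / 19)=995363 / 210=4739.82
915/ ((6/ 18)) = 2745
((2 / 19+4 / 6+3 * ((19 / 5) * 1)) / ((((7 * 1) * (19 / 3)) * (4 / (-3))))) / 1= -10407 / 50540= -0.21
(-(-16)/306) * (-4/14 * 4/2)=-32/1071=-0.03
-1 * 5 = -5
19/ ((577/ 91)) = 1729/ 577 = 3.00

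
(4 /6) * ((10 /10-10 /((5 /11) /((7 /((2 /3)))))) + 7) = -446 /3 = -148.67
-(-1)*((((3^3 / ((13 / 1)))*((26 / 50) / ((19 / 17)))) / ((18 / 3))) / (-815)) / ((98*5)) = -153 / 379382500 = -0.00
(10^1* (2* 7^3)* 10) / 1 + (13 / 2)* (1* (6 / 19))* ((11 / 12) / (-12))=62563057 / 912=68599.84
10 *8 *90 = 7200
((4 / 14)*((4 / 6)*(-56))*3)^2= 1024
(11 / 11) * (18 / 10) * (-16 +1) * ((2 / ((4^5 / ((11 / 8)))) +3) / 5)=-332073 / 20480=-16.21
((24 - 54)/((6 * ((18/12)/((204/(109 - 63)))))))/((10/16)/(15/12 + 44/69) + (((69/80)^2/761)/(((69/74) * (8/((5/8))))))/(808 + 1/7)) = -31235425311948800/699596860445793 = -44.65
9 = 9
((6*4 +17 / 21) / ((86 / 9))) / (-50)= -1563 / 30100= -0.05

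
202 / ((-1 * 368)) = -101 / 184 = -0.55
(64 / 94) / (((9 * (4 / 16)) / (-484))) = -61952 / 423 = -146.46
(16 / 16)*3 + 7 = 10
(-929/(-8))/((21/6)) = 929/28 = 33.18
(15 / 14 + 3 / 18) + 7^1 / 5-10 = -773 / 105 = -7.36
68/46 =1.48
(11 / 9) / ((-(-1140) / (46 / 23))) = 11 / 5130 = 0.00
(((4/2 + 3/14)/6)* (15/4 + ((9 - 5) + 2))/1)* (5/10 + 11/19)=16523/4256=3.88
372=372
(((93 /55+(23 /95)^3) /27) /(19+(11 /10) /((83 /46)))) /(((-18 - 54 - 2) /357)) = -39708038881 /2555791491825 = -0.02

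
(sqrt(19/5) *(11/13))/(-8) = -11 *sqrt(95)/520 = -0.21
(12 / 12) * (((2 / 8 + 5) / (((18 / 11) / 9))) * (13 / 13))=231 / 8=28.88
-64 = -64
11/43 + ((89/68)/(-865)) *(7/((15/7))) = 9517777/37938900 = 0.25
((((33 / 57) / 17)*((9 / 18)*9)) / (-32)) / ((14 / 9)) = -891 / 289408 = -0.00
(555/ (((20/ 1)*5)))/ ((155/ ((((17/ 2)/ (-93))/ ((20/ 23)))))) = -0.00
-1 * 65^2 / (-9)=4225 / 9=469.44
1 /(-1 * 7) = -1 /7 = -0.14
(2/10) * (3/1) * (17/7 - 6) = -15/7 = -2.14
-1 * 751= -751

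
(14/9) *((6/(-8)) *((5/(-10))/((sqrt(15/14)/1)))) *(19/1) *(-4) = -133 *sqrt(210)/45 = -42.83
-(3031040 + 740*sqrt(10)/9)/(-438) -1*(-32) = 370*sqrt(10)/1971 + 1522528/219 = 6952.78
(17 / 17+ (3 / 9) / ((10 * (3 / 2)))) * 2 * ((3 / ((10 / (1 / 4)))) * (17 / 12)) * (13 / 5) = 5083 / 9000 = 0.56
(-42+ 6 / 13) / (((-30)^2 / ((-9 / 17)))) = 27 / 1105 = 0.02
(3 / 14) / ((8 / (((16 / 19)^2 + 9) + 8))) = 19179 / 40432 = 0.47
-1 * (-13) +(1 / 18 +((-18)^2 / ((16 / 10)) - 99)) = 1049 / 9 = 116.56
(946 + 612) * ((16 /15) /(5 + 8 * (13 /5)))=24928 /387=64.41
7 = 7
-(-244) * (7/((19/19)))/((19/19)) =1708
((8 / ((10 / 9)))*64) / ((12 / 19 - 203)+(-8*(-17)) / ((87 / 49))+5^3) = -1904256 / 3185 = -597.88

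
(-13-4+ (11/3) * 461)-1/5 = 25097/15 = 1673.13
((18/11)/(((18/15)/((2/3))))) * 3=30/11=2.73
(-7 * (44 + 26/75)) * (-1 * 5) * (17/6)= 197897/45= 4397.71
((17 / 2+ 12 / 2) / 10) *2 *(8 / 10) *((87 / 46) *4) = 10092 / 575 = 17.55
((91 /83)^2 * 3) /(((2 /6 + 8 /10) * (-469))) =-0.01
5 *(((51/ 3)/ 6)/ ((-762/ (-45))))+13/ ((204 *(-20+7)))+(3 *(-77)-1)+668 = 2829359/ 6477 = 436.83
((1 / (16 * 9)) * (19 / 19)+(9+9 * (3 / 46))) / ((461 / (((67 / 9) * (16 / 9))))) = 2128925 / 7729587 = 0.28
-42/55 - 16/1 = -922/55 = -16.76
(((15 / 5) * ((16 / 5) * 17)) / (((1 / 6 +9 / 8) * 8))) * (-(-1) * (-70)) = -34272 / 31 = -1105.55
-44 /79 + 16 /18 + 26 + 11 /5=28.53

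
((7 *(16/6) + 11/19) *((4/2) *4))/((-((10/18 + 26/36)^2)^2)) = -307089792/5316979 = -57.76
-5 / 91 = -0.05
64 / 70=32 / 35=0.91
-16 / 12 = -4 / 3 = -1.33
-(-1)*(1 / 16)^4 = 1 / 65536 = 0.00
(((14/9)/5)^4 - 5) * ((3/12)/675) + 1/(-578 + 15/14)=-320297079593/89426019937500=-0.00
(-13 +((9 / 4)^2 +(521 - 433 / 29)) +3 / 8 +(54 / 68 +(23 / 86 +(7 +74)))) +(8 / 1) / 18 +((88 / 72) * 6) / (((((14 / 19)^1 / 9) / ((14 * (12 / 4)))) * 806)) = 585.68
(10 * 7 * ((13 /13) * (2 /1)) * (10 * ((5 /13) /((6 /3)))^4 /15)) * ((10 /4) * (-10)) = -546875 /171366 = -3.19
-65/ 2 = -32.50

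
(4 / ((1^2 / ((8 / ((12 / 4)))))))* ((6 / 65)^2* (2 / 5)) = 768 / 21125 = 0.04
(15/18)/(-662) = -5/3972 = -0.00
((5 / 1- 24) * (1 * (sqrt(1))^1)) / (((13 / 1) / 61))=-1159 / 13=-89.15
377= 377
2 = 2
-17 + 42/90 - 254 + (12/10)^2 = -20182/75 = -269.09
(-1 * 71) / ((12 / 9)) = -213 / 4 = -53.25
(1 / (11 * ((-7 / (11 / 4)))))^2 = 1 / 784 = 0.00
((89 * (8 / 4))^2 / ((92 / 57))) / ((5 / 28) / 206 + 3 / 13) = 33855051048 / 399487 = 84746.31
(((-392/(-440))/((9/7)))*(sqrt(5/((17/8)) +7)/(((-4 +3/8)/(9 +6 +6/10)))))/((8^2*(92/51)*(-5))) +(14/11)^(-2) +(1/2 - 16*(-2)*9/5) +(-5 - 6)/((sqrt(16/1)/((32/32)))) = 4459*sqrt(2703)/14674000 +13712/245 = 55.98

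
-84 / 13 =-6.46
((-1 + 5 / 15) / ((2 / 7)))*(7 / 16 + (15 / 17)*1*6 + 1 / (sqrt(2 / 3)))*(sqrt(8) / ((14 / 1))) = sqrt(2)*(-1559- 136*sqrt(6)) / 816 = -3.28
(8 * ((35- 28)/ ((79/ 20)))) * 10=11200/ 79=141.77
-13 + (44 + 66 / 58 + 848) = 25524 / 29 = 880.14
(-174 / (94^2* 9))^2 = 841 / 175668516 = 0.00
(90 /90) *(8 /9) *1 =8 /9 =0.89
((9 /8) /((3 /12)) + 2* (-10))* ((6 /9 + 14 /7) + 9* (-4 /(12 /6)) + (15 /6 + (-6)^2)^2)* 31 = -16916483 /24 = -704853.46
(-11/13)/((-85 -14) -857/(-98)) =1078/114985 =0.01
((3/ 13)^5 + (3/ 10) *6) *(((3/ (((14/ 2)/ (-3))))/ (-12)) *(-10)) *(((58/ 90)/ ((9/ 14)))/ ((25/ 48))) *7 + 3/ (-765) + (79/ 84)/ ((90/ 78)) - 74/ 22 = -62432835627731/ 2187101416500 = -28.55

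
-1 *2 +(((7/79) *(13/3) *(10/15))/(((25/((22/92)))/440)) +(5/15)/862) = -65003749/70481430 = -0.92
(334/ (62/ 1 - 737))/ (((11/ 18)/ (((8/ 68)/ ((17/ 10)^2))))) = -5344/ 162129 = -0.03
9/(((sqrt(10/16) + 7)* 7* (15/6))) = 0.07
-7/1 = -7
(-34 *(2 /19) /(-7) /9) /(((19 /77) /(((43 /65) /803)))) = 2924 /15416505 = 0.00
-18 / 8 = -9 / 4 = -2.25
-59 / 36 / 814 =-59 / 29304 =-0.00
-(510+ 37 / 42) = -510.88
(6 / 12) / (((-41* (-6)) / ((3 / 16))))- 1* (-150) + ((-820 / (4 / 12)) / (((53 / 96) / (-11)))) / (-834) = 1763571527 / 19331008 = 91.23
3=3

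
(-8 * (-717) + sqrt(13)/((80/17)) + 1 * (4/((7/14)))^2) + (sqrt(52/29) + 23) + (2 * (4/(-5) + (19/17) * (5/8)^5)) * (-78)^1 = 17 * sqrt(13)/80 + 2 * sqrt(377)/29 + 4129993971/696320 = 5933.28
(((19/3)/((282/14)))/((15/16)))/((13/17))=36176/82485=0.44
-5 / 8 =-0.62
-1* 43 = -43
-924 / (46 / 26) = -12012 / 23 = -522.26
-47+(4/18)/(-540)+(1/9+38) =-8.89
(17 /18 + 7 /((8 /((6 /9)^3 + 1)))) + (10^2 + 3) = 22697 /216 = 105.08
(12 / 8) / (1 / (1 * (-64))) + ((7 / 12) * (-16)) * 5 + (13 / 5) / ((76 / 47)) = -160807 / 1140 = -141.06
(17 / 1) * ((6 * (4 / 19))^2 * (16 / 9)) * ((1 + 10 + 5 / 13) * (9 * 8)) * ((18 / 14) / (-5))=-10164.05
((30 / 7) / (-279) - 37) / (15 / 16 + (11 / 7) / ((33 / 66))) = -385552 / 42501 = -9.07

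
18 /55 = 0.33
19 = 19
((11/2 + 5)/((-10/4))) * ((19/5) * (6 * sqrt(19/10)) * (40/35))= -1368 * sqrt(190)/125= -150.85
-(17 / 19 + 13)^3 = -18399744 / 6859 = -2682.57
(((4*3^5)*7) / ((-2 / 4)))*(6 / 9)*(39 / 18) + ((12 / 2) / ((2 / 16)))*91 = -15288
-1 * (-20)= 20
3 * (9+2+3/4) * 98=6909/2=3454.50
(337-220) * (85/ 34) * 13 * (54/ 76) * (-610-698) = -67144545/ 19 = -3533923.42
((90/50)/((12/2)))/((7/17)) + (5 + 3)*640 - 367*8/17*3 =5477107/1190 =4602.61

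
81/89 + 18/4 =963/178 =5.41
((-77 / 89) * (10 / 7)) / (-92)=55 / 4094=0.01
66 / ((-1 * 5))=-66 / 5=-13.20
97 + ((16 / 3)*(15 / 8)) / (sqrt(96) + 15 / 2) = 160*sqrt(6) / 159 + 5041 / 53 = 97.58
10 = 10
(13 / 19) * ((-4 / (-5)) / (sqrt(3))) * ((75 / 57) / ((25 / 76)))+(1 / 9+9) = 10.38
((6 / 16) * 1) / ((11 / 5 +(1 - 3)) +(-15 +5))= -15 / 392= -0.04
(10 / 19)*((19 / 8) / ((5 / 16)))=4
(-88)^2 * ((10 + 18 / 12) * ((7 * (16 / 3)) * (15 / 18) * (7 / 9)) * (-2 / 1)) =-349099520 / 81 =-4309870.62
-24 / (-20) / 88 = 3 / 220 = 0.01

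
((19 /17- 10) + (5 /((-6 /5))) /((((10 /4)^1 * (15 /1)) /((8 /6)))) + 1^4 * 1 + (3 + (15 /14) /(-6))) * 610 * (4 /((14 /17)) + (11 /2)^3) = -195796208815 /359856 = -544096.00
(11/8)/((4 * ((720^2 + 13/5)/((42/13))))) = 1155/539138704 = 0.00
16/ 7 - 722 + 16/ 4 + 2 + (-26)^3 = -128028/ 7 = -18289.71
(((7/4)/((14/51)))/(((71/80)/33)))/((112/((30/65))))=25245/25844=0.98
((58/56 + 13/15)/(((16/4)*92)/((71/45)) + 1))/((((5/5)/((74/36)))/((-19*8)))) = -39880487/15716295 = -2.54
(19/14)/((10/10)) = 19/14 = 1.36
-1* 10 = -10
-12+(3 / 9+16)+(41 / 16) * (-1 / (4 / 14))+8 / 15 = -1969 / 480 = -4.10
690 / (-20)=-69 / 2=-34.50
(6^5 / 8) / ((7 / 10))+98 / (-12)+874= 94685 / 42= 2254.40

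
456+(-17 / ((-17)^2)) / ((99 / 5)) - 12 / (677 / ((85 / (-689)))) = 357977806339 / 785040399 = 456.00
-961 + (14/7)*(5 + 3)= -945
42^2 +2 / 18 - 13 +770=22690 / 9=2521.11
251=251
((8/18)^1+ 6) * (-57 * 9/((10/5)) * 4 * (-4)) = 26448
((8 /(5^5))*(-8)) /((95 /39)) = -2496 /296875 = -0.01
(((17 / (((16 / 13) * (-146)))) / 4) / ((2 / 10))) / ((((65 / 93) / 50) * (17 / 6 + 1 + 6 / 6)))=-118575 / 67744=-1.75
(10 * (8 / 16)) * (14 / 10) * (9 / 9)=7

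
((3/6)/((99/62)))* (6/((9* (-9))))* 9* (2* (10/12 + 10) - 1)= -3844/891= -4.31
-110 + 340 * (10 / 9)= 267.78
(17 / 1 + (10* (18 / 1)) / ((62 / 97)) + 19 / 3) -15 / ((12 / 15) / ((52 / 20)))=95305 / 372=256.20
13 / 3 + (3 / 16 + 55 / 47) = 12839 / 2256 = 5.69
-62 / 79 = -0.78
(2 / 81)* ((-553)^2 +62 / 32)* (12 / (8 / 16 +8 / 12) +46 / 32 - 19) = -3987774625 / 72576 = -54946.19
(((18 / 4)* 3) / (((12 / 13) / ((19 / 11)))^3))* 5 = 75346115 / 170368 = 442.26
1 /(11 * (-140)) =-0.00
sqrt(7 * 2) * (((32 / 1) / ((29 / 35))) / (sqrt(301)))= 1120 * sqrt(86) / 1247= 8.33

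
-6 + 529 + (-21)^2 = 964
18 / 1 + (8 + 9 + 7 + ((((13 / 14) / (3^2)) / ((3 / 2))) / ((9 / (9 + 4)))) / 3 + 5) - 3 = 224701 / 5103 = 44.03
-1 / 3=-0.33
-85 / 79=-1.08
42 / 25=1.68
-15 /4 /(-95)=3 /76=0.04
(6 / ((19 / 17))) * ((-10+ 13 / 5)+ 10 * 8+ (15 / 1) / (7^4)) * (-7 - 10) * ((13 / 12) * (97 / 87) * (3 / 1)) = -158825082351 / 6614755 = -24010.73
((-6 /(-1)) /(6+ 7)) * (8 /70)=24 /455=0.05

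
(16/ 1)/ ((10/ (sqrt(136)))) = 16 * sqrt(34)/ 5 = 18.66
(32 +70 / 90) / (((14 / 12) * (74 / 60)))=5900 / 259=22.78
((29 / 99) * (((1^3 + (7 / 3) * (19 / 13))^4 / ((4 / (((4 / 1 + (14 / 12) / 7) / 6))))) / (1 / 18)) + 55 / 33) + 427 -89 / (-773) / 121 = 1509233270086315 / 1947447693477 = 774.98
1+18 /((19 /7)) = 145 /19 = 7.63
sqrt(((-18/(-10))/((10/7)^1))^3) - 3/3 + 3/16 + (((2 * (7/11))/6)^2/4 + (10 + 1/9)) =189 * sqrt(14)/500 + 162215/17424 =10.72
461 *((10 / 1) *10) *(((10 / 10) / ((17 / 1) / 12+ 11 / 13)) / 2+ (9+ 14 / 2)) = 263968600 / 353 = 747786.40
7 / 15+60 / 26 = 541 / 195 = 2.77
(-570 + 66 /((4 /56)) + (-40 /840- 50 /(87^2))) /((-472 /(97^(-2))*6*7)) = -18753109 /9882601939728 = -0.00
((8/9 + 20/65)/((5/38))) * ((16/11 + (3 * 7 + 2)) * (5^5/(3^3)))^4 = 531313480142974853515625000/910356838677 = 583632107290060.16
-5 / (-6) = 5 / 6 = 0.83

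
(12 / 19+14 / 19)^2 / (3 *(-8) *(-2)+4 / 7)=1183 / 30685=0.04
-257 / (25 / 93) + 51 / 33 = -262486 / 275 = -954.49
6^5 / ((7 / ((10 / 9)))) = 8640 / 7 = 1234.29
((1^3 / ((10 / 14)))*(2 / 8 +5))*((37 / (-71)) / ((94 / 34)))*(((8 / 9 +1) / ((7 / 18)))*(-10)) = 224553 / 3337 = 67.29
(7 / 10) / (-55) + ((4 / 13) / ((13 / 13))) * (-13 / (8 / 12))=-3307 / 550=-6.01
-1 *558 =-558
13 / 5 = 2.60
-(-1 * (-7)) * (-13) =91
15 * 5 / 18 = 25 / 6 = 4.17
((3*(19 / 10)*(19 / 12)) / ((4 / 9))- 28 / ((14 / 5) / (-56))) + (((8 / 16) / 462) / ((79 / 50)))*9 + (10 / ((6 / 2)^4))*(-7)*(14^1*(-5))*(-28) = -87784692173 / 78835680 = -1113.51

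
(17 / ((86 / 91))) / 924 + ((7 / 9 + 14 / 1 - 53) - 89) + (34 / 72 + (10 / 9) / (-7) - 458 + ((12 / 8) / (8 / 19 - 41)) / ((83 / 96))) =-584.93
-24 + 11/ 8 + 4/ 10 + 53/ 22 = -8719/ 440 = -19.82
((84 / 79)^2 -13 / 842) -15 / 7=-1.03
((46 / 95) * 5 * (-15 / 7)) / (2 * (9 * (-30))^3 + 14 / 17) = 5865 / 44503262069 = 0.00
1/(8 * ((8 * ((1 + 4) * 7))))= 1/2240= 0.00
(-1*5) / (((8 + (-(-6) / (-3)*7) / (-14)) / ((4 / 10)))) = -2 / 9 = -0.22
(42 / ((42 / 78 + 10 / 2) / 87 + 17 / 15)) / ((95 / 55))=373230 / 18373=20.31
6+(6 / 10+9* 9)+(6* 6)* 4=1158 / 5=231.60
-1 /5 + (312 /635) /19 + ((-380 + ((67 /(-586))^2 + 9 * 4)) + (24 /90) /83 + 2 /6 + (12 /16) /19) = -177328644282731 /515812556130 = -343.79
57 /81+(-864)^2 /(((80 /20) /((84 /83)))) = 423264809 /2241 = 188873.19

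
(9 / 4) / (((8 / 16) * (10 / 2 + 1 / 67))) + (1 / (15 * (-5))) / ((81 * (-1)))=1221299 / 1360800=0.90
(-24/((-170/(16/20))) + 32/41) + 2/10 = 19053/17425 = 1.09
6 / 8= 3 / 4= 0.75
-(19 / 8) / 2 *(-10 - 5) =285 / 16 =17.81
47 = 47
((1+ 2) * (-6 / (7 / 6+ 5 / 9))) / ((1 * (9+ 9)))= -18 / 31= -0.58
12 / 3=4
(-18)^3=-5832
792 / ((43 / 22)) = 17424 / 43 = 405.21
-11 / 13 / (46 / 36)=-198 / 299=-0.66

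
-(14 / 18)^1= -7 / 9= -0.78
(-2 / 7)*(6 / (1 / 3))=-36 / 7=-5.14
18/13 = 1.38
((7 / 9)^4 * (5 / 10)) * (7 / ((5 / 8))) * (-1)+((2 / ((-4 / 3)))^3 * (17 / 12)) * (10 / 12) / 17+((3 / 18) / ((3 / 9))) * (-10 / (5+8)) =-72828271 / 27293760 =-2.67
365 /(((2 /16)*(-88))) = -365 /11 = -33.18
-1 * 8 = -8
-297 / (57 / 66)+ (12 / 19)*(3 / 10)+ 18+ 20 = -29042 / 95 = -305.71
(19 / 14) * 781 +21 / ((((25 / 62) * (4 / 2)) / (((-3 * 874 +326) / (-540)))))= 18437687 / 15750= 1170.65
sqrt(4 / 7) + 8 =2 * sqrt(7) / 7 + 8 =8.76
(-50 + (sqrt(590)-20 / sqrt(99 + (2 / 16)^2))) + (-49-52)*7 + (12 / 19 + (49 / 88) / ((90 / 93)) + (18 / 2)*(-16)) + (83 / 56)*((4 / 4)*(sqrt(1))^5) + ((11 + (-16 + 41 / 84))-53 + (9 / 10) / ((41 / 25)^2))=-187986796181 / 196744240-160*sqrt(6337) / 6337 + sqrt(590)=-933.21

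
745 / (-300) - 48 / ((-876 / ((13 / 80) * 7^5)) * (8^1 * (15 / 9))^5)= -1113645520061 / 448512000000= -2.48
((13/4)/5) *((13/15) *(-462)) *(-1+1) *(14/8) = 0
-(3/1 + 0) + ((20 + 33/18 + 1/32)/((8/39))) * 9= 244815/256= 956.31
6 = 6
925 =925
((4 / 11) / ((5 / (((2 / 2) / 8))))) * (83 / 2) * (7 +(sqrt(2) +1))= 83 * sqrt(2) / 220 +166 / 55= 3.55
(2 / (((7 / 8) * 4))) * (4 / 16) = 1 / 7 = 0.14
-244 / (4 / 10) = -610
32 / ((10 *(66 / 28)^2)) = 3136 / 5445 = 0.58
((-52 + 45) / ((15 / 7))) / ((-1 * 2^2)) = 49 / 60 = 0.82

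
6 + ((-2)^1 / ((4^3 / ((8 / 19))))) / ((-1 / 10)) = 233 / 38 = 6.13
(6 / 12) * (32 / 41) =16 / 41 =0.39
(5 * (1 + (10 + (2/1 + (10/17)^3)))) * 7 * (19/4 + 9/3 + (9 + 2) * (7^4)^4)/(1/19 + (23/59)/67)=49869725194546413667265475/17254456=2890251955468570766.14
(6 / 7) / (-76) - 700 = -186203 / 266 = -700.01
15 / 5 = 3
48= 48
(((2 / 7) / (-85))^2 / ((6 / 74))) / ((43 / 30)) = 296 / 3044615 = 0.00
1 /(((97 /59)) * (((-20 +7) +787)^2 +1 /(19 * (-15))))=0.00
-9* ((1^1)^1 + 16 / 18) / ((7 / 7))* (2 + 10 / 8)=-221 / 4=-55.25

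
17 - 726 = -709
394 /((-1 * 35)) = -394 /35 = -11.26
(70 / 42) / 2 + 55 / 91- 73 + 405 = 182057 / 546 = 333.44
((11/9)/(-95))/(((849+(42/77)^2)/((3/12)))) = -1331/351456300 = -0.00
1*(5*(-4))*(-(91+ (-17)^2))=7600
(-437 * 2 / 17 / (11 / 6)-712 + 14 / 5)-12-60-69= -821157 / 935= -878.24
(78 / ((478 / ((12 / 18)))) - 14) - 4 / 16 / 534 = -7091759 / 510504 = -13.89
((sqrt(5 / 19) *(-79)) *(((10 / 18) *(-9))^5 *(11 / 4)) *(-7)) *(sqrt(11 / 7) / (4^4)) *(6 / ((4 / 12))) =-24440625 *sqrt(7315) / 9728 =-214879.96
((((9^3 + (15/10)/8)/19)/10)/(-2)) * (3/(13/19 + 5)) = -3889/3840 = -1.01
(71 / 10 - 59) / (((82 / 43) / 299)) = -6672783 / 820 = -8137.54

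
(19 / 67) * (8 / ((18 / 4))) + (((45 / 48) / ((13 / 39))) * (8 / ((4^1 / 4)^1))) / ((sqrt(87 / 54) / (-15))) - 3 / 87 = -265.43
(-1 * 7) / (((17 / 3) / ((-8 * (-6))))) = -1008 / 17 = -59.29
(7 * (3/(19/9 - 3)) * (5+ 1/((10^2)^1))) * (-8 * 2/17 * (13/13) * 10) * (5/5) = 94689/85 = 1113.99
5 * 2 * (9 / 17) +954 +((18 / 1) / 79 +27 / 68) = 959.92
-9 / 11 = -0.82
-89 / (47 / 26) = -2314 / 47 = -49.23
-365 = -365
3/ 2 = 1.50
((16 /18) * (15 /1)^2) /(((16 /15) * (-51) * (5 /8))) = -100 /17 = -5.88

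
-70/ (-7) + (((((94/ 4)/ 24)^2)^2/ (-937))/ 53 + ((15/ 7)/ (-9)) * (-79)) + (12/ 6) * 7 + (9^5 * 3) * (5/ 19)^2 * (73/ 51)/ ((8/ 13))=323637098703458511217/ 11324905148841984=28577.47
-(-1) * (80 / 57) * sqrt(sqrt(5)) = 2.10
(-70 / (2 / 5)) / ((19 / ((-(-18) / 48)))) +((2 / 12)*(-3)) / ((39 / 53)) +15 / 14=-127061 / 41496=-3.06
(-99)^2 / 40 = 245.02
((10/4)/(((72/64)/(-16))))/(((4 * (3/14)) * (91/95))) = -15200/351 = -43.30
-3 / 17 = -0.18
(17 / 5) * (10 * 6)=204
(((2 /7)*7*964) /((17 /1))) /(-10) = -964 /85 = -11.34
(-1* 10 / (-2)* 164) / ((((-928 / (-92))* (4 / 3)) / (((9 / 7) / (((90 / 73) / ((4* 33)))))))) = 8392.93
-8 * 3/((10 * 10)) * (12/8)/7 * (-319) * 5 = 2871/35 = 82.03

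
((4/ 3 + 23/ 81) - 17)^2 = 1552516/ 6561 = 236.63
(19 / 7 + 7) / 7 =68 / 49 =1.39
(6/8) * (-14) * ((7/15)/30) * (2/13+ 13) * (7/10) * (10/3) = -6517/1300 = -5.01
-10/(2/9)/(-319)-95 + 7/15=-451667/4785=-94.39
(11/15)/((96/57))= 0.44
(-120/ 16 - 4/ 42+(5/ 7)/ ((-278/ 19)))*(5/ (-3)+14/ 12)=22313/ 5838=3.82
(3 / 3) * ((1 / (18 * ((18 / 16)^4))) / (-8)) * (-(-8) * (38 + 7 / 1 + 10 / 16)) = -93440 / 59049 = -1.58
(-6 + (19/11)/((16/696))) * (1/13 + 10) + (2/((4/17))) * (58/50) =194299/275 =706.54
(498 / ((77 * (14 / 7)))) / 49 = 249 / 3773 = 0.07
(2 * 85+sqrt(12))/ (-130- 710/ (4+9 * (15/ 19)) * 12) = -3587/ 18931- 211 * sqrt(3)/ 94655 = -0.19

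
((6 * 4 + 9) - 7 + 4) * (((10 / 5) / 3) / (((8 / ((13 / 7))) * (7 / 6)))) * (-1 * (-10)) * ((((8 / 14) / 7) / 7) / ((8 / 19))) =18525 / 16807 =1.10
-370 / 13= -28.46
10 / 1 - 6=4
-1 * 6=-6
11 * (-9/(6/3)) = -99/2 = -49.50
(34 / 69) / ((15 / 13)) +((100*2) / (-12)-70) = -89258 / 1035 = -86.24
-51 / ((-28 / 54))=98.36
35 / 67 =0.52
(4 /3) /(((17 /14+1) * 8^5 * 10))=7 /3809280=0.00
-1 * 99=-99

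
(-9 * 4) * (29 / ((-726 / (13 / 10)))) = 1131 / 605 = 1.87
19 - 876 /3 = -273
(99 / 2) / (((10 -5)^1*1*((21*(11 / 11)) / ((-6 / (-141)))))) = 33 / 1645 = 0.02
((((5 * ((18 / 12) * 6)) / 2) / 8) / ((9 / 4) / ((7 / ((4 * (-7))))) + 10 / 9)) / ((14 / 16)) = -405 / 994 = -0.41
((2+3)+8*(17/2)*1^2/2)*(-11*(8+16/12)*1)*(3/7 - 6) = 22308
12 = 12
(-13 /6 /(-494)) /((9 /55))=55 /2052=0.03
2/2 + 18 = 19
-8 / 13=-0.62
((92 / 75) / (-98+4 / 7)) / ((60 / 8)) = -644 / 383625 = -0.00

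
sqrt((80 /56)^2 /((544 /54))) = 15*sqrt(51) /238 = 0.45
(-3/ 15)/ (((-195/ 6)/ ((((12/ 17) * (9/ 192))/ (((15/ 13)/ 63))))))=189/ 17000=0.01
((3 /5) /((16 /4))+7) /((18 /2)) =143 /180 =0.79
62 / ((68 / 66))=1023 / 17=60.18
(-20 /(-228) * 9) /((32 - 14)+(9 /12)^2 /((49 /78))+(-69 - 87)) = -392 /68077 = -0.01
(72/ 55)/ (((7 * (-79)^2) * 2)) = 36/ 2402785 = 0.00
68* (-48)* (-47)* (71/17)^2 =45489984/17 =2675881.41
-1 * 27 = -27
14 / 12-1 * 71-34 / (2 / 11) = -1541 / 6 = -256.83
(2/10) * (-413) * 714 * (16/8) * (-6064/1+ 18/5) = 17871028728/25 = 714841149.12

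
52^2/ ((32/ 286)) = 24167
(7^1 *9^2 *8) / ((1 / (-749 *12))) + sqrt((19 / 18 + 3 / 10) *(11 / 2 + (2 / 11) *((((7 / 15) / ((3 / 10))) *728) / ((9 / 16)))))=-40769568 + sqrt(4442617190) / 2970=-40769545.56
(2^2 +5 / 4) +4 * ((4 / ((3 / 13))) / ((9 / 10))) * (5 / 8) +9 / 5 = 29807 / 540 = 55.20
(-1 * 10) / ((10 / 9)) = -9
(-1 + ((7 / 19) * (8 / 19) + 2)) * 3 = 1251 / 361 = 3.47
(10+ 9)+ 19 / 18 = 361 / 18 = 20.06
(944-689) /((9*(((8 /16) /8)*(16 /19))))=1615 /3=538.33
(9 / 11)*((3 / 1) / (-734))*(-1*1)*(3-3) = 0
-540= -540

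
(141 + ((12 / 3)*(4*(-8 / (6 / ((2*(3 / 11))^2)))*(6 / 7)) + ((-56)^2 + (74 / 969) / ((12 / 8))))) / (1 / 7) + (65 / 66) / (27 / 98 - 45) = 11769007464208 / 513902367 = 22901.25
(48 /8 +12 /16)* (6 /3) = 27 /2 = 13.50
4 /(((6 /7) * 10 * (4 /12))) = 7 /5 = 1.40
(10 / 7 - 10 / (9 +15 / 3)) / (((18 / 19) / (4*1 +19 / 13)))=6745 / 1638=4.12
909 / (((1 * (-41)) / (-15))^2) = 204525 / 1681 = 121.67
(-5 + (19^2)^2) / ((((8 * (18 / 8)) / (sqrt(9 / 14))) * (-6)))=-32579 * sqrt(14) / 126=-967.46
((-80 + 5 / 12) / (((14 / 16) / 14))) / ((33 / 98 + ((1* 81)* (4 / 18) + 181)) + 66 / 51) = -6364120 / 1002753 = -6.35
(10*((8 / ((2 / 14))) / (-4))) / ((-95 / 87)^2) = -211932 / 1805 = -117.41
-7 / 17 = -0.41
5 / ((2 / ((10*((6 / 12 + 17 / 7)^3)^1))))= 1723025 / 2744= 627.92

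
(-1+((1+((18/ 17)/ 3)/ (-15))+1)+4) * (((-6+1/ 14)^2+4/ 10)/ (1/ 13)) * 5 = 191568663/ 16660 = 11498.72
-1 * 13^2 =-169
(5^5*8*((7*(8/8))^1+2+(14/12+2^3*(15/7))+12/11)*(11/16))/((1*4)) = 41003125/336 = 122033.11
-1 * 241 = -241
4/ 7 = 0.57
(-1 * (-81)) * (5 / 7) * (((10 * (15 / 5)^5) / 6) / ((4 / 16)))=656100 / 7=93728.57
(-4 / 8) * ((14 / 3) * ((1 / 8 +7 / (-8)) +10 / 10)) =-7 / 12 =-0.58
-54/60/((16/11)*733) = -99/117280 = -0.00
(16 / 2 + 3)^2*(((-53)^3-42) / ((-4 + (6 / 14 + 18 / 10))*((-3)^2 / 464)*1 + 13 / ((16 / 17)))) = -292631791760 / 223757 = -1307810.67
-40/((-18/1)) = 20/9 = 2.22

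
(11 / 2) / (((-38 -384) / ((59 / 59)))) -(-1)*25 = 24.99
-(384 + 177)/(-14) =561/14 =40.07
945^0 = 1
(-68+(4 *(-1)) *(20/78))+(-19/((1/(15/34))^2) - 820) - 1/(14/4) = -281823067/315588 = -893.01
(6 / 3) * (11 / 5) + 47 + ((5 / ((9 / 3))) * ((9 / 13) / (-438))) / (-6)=2926741 / 56940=51.40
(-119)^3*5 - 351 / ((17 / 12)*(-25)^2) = -8425795.40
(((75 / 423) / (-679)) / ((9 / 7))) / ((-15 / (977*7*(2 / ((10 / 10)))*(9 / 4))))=34195 / 82062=0.42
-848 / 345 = -2.46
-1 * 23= -23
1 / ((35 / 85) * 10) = 17 / 70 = 0.24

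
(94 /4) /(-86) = -47 /172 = -0.27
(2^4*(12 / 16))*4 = 48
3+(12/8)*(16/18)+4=25/3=8.33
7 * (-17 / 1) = -119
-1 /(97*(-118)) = 1 /11446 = 0.00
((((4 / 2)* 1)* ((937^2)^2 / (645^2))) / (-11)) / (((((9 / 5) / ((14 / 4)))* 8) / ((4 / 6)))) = -5395806954727 / 98847540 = -54587.16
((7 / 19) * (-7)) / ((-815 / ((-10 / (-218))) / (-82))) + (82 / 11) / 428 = 4382121 / 794646842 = 0.01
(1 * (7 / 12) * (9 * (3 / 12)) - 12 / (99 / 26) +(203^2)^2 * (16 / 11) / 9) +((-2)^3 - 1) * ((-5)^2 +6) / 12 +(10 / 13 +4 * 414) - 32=5651581574983 / 20592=274455204.69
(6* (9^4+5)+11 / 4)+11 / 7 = 1103209 / 28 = 39400.32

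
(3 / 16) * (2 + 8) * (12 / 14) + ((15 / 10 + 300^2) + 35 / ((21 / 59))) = 7568521 / 84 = 90101.44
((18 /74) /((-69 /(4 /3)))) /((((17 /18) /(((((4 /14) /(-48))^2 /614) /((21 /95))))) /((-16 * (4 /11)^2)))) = 1520 /552990412821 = 0.00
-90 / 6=-15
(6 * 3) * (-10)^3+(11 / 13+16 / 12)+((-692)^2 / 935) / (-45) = -9850583107 / 546975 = -18009.20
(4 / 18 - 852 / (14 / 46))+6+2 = -175846 / 63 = -2791.21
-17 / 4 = -4.25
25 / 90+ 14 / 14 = 23 / 18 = 1.28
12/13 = 0.92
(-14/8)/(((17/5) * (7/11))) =-55/68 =-0.81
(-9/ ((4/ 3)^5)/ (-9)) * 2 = 243/ 512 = 0.47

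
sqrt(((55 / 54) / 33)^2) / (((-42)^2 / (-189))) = -5 / 1512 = -0.00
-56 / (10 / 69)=-1932 / 5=-386.40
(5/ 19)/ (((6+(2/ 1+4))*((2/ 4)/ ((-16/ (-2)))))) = 20/ 57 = 0.35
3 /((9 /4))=4 /3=1.33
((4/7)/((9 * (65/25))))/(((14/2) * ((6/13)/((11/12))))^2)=7865/4000752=0.00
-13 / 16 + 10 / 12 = 0.02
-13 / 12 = -1.08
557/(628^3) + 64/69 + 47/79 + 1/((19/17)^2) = 2.32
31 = 31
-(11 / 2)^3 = -1331 / 8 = -166.38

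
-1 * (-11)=11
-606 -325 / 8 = -5173 / 8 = -646.62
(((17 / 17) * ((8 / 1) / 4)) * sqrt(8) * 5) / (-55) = -4 * sqrt(2) / 11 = -0.51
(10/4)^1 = 5/2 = 2.50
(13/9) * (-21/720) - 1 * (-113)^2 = -27581131/2160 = -12769.04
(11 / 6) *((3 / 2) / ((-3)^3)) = -11 / 108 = -0.10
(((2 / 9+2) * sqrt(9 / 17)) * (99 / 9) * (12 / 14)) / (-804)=-110 * sqrt(17) / 23919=-0.02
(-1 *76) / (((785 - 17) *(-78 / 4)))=19 / 3744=0.01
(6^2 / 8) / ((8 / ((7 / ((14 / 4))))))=9 / 8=1.12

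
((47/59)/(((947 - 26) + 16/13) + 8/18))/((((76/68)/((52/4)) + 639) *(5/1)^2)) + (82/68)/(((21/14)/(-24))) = -7376530420153457/382320175286050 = -19.29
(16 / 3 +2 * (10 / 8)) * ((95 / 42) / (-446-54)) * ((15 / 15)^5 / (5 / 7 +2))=-47 / 3600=-0.01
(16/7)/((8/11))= 22/7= 3.14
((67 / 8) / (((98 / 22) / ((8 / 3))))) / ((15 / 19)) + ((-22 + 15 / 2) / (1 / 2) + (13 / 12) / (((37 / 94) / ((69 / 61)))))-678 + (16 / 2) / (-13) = -90336497339 / 129393810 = -698.15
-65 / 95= -13 / 19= -0.68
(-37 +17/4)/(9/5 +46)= -655/956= -0.69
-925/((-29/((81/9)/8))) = 8325/232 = 35.88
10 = 10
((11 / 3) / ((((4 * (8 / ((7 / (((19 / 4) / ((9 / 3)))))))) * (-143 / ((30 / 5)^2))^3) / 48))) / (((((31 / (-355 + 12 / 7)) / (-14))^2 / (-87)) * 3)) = 1390154323235328 / 4853917783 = 286398.41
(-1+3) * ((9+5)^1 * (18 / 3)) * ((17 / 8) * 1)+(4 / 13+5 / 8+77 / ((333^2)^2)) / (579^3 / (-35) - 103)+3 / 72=88628404523760795336901 / 248229864578383399296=357.04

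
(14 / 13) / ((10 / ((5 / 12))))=7 / 156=0.04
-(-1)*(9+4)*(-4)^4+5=3333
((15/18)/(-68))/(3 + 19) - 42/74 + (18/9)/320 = -1866053/3321120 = -0.56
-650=-650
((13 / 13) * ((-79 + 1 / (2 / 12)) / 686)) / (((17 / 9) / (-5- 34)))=2.20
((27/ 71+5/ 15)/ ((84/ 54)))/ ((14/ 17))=1938/ 3479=0.56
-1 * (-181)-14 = 167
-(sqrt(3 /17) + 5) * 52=-260 -52 * sqrt(51) /17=-281.84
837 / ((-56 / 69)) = -57753 / 56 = -1031.30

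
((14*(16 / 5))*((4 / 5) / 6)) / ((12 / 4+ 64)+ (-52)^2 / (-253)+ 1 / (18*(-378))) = 257064192 / 2423408375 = 0.11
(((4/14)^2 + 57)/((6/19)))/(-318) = -53143/93492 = -0.57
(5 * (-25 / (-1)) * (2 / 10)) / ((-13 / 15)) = -375 / 13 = -28.85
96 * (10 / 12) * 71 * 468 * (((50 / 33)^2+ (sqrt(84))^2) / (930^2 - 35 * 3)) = 5551350272 / 20928039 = 265.26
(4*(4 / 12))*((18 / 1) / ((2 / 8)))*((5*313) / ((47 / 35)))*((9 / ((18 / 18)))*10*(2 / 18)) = 1118808.51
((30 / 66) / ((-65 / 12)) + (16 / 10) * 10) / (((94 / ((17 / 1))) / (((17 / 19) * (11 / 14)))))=164441 / 81263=2.02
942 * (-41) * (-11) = 424842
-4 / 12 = -1 / 3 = -0.33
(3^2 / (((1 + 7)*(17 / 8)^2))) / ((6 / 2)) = 24 / 289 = 0.08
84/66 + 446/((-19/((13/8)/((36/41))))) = -1269145/30096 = -42.17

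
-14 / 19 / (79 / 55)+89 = 88.49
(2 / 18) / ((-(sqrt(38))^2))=-1 / 342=-0.00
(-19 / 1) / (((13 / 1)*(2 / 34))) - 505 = -6888 / 13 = -529.85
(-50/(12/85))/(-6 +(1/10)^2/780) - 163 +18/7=-47455411/467999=-101.40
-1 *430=-430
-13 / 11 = -1.18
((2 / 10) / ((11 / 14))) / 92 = 7 / 2530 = 0.00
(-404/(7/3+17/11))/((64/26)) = -43329/1024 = -42.31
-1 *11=-11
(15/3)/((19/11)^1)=55/19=2.89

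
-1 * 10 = -10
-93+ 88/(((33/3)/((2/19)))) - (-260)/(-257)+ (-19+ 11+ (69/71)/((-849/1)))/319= -2916843797910/31298403961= -93.19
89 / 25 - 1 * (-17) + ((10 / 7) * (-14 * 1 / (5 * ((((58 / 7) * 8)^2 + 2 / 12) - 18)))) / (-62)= 20499631522 / 997063075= 20.56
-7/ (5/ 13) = -91/ 5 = -18.20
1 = 1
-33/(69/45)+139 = 2702/23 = 117.48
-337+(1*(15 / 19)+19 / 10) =-63519 / 190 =-334.31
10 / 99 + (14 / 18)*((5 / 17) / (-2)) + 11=4109 / 374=10.99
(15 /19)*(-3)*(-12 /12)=45 /19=2.37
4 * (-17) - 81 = -149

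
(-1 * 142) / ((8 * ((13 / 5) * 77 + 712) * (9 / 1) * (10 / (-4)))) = 71 / 82098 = 0.00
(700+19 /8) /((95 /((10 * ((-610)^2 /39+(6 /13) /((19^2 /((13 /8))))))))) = 1006386344341 /1426672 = 705408.35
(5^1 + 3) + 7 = 15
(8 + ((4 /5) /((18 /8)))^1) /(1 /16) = 6016 /45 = 133.69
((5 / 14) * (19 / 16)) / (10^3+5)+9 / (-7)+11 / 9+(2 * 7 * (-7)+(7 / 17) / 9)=-32152817 / 328032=-98.02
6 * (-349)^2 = 730806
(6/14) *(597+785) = 4146/7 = 592.29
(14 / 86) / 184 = 7 / 7912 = 0.00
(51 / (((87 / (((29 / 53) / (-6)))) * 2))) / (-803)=17 / 510708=0.00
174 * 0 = 0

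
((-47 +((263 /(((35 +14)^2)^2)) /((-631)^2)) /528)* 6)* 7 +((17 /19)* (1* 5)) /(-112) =-2164547912880322909 /1096506643590512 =-1974.04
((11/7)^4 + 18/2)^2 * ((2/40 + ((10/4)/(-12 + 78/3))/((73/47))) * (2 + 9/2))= 720040546875/2945813311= 244.43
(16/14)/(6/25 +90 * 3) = 50/11823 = 0.00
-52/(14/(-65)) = 1690/7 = 241.43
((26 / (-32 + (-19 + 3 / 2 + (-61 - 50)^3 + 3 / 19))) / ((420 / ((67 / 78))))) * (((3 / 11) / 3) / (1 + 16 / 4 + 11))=-0.00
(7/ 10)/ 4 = 7/ 40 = 0.18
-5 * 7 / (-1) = 35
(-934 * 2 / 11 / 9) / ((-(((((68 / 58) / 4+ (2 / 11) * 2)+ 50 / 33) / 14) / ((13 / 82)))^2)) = 19.71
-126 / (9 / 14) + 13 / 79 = -15471 / 79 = -195.84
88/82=44/41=1.07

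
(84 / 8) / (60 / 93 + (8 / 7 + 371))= 1519 / 53930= 0.03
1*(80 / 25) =16 / 5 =3.20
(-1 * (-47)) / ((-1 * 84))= -47 / 84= -0.56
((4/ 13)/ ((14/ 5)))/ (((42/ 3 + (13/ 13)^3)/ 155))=310/ 273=1.14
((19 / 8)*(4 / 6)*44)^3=338123.30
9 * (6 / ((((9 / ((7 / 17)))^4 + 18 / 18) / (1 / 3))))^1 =21609 / 273991841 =0.00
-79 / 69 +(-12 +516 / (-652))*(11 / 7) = -1672654 / 78729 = -21.25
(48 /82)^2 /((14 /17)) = 4896 /11767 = 0.42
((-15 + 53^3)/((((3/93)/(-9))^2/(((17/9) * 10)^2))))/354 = 2067164719900/177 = 11678896722.60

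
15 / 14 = 1.07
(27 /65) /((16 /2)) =27 /520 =0.05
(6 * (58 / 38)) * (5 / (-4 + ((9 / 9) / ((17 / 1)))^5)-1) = -2223495888 / 107909113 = -20.61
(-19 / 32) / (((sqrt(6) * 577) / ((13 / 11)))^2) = -3211 / 7734606528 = -0.00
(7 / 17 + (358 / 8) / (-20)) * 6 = -7449 / 680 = -10.95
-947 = -947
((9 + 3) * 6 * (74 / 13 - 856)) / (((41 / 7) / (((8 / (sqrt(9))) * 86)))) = -1277665536 / 533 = -2397121.08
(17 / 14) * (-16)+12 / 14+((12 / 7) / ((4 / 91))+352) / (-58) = -25.31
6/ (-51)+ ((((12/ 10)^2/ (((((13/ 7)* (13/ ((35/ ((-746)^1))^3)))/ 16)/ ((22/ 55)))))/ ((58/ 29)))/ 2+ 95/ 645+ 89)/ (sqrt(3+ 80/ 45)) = -2/ 17+ 100858148739256* sqrt(43)/ 16216238055277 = 40.67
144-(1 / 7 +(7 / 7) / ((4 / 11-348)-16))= 143.86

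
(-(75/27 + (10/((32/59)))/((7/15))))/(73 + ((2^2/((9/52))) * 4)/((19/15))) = -809875/2795856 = -0.29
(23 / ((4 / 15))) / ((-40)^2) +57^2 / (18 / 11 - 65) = -45697827 / 892160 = -51.22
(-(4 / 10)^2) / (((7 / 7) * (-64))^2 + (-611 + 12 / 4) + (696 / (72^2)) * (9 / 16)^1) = -1536 / 33485525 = -0.00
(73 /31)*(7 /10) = 511 /310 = 1.65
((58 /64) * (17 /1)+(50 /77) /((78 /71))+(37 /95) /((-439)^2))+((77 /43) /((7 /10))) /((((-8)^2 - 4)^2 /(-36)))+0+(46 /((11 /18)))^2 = 4728429340368470809 /832183493100960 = 5681.96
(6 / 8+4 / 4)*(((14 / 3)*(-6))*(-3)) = 147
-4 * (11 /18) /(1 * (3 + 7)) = -11 /45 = -0.24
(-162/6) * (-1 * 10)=270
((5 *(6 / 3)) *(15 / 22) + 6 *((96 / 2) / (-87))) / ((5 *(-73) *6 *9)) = -373 / 2095830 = -0.00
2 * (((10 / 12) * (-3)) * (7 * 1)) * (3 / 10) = -21 / 2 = -10.50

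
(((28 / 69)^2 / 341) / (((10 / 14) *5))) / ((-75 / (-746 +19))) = 3989776 / 3044064375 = 0.00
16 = 16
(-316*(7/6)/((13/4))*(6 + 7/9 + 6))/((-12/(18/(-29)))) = -254380/3393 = -74.97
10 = 10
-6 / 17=-0.35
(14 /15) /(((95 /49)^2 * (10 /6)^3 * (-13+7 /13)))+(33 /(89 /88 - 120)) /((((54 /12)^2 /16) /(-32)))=11175472542217 /1594700578125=7.01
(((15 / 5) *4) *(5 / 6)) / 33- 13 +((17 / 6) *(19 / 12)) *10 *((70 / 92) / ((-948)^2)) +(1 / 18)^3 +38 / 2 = 6.30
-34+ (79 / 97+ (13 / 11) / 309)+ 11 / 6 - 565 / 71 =-39.31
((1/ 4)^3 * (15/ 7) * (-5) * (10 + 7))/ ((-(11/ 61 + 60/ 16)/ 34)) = 1322175/ 53704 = 24.62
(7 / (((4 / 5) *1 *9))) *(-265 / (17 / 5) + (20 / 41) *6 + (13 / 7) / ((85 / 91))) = -148456 / 2091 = -71.00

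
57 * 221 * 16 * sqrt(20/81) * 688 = 92445184 * sqrt(5)/3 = 68904571.87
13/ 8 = 1.62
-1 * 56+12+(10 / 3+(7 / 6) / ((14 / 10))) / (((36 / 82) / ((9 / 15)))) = -1379 / 36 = -38.31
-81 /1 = -81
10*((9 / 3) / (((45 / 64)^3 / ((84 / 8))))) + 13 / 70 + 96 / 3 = 26602577 / 28350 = 938.36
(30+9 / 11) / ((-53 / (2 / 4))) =-339 / 1166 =-0.29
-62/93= -2/3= -0.67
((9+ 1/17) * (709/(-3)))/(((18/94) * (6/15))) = -12829355/459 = -27950.66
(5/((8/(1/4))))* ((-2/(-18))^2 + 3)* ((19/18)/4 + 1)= 27755/46656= 0.59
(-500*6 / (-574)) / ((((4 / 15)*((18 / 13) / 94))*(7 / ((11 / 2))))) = 4200625 / 4018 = 1045.45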